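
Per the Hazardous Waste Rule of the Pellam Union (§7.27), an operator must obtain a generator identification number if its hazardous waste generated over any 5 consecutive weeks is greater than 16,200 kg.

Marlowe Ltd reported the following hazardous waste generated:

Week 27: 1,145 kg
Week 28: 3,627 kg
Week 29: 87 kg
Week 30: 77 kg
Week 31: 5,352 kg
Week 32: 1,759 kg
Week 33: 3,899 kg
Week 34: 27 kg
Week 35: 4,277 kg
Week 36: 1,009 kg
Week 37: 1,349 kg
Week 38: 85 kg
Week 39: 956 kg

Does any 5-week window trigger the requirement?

No

Week 27–Week 31: 1,145 kg + 3,627 kg + 87 kg + 77 kg + 5,352 kg = 10,288 kg (under)
Week 28–Week 32: 3,627 kg + 87 kg + 77 kg + 5,352 kg + 1,759 kg = 10,902 kg (under)
Week 29–Week 33: 87 kg + 77 kg + 5,352 kg + 1,759 kg + 3,899 kg = 11,174 kg (under)
Week 30–Week 34: 77 kg + 5,352 kg + 1,759 kg + 3,899 kg + 27 kg = 11,114 kg (under)
Week 31–Week 35: 5,352 kg + 1,759 kg + 3,899 kg + 27 kg + 4,277 kg = 15,314 kg (under)
Week 32–Week 36: 1,759 kg + 3,899 kg + 27 kg + 4,277 kg + 1,009 kg = 10,971 kg (under)
Week 33–Week 37: 3,899 kg + 27 kg + 4,277 kg + 1,009 kg + 1,349 kg = 10,561 kg (under)
Week 34–Week 38: 27 kg + 4,277 kg + 1,009 kg + 1,349 kg + 85 kg = 6,747 kg (under)
Week 35–Week 39: 4,277 kg + 1,009 kg + 1,349 kg + 85 kg + 956 kg = 7,676 kg (under)
No window exceeds 16,200 kg.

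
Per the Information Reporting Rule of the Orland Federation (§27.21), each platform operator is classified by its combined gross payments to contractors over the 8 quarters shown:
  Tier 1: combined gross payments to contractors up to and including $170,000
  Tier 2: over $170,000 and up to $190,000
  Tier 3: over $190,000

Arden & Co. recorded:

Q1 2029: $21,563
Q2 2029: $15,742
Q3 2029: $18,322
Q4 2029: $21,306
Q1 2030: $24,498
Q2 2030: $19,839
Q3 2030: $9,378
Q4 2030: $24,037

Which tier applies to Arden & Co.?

Tier 1

Combined gross payments to contractors: $21,563 + $15,742 + $18,322 + $21,306 + $24,498 + $19,839 + $9,378 + $24,037 = $154,685.
$154,685 ≤ $170,000, so Tier 1 applies.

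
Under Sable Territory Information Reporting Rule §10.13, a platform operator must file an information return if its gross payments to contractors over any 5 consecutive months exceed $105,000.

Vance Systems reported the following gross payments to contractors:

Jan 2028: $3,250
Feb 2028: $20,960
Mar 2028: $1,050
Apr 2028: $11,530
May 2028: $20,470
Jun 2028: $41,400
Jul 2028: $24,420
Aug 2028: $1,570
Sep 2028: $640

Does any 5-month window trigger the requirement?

Jan 2028–May 2028: $3,250 + $20,960 + $1,050 + $11,530 + $20,470 = $57,260 (under)
Feb 2028–Jun 2028: $20,960 + $1,050 + $11,530 + $20,470 + $41,400 = $95,410 (under)
Mar 2028–Jul 2028: $1,050 + $11,530 + $20,470 + $41,400 + $24,420 = $98,870 (under)
Apr 2028–Aug 2028: $11,530 + $20,470 + $41,400 + $24,420 + $1,570 = $99,390 (under)
May 2028–Sep 2028: $20,470 + $41,400 + $24,420 + $1,570 + $640 = $88,500 (under)
No window exceeds $105,000.

No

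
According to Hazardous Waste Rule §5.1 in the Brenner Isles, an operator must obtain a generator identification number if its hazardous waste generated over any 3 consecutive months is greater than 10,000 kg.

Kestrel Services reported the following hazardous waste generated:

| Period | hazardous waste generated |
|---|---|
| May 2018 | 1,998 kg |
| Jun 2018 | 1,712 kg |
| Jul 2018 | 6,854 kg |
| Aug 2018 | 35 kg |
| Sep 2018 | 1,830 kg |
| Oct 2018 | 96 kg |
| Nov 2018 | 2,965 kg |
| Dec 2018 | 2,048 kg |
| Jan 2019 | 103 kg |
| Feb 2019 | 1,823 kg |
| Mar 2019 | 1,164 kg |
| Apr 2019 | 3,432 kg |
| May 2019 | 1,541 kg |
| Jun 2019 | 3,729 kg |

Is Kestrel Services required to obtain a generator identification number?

May 2018–Jul 2018: 1,998 kg + 1,712 kg + 6,854 kg = 10,564 kg (over)
Jun 2018–Aug 2018: 1,712 kg + 6,854 kg + 35 kg = 8,601 kg (under)
Jul 2018–Sep 2018: 6,854 kg + 35 kg + 1,830 kg = 8,719 kg (under)
Aug 2018–Oct 2018: 35 kg + 1,830 kg + 96 kg = 1,961 kg (under)
Sep 2018–Nov 2018: 1,830 kg + 96 kg + 2,965 kg = 4,891 kg (under)
Oct 2018–Dec 2018: 96 kg + 2,965 kg + 2,048 kg = 5,109 kg (under)
Nov 2018–Jan 2019: 2,965 kg + 2,048 kg + 103 kg = 5,116 kg (under)
Dec 2018–Feb 2019: 2,048 kg + 103 kg + 1,823 kg = 3,974 kg (under)
Jan 2019–Mar 2019: 103 kg + 1,823 kg + 1,164 kg = 3,090 kg (under)
Feb 2019–Apr 2019: 1,823 kg + 1,164 kg + 3,432 kg = 6,419 kg (under)
Mar 2019–May 2019: 1,164 kg + 3,432 kg + 1,541 kg = 6,137 kg (under)
Apr 2019–Jun 2019: 3,432 kg + 1,541 kg + 3,729 kg = 8,702 kg (under)
At least one window exceeds 10,000 kg.

Yes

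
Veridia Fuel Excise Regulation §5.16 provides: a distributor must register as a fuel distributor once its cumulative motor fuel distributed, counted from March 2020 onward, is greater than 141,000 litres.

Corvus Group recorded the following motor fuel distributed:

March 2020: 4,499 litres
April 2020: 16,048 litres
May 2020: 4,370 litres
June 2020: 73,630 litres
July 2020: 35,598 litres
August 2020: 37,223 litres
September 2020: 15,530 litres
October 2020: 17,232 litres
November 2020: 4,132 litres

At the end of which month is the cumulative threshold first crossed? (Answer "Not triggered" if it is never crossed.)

August 2020

Through March 2020: 4,499 litres
Through April 2020: 20,547 litres
Through May 2020: 24,917 litres
Through June 2020: 98,547 litres
Through July 2020: 134,145 litres
Through August 2020: 171,368 litres ← exceeds threshold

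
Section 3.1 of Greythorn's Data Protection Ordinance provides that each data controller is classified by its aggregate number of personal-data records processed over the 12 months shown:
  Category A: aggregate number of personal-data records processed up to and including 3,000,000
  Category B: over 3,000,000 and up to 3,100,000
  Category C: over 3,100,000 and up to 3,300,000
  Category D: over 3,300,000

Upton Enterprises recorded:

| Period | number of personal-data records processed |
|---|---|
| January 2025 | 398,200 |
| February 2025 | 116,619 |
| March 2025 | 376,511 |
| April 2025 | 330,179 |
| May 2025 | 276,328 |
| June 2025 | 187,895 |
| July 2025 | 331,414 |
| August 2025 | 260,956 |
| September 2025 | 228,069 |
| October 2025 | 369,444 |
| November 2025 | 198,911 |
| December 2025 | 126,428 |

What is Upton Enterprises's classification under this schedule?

Category C

Aggregate number of personal-data records processed: 398,200 + 116,619 + 376,511 + 330,179 + 276,328 + 187,895 + 331,414 + 260,956 + 228,069 + 369,444 + 198,911 + 126,428 = 3,200,954.
3,100,000 < 3,200,954 ≤ 3,300,000, so Category C applies.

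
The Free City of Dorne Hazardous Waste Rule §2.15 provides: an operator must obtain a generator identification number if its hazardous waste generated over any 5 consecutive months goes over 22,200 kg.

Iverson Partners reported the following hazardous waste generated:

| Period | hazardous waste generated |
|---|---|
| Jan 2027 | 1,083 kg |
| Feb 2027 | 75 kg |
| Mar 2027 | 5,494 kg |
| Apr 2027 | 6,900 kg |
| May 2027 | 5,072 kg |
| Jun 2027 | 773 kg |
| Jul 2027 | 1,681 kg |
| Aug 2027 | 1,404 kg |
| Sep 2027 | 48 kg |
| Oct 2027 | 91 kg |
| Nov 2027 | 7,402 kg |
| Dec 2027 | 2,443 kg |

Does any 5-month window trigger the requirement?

Jan 2027–May 2027: 1,083 kg + 75 kg + 5,494 kg + 6,900 kg + 5,072 kg = 18,624 kg (under)
Feb 2027–Jun 2027: 75 kg + 5,494 kg + 6,900 kg + 5,072 kg + 773 kg = 18,314 kg (under)
Mar 2027–Jul 2027: 5,494 kg + 6,900 kg + 5,072 kg + 773 kg + 1,681 kg = 19,920 kg (under)
Apr 2027–Aug 2027: 6,900 kg + 5,072 kg + 773 kg + 1,681 kg + 1,404 kg = 15,830 kg (under)
May 2027–Sep 2027: 5,072 kg + 773 kg + 1,681 kg + 1,404 kg + 48 kg = 8,978 kg (under)
Jun 2027–Oct 2027: 773 kg + 1,681 kg + 1,404 kg + 48 kg + 91 kg = 3,997 kg (under)
Jul 2027–Nov 2027: 1,681 kg + 1,404 kg + 48 kg + 91 kg + 7,402 kg = 10,626 kg (under)
Aug 2027–Dec 2027: 1,404 kg + 48 kg + 91 kg + 7,402 kg + 2,443 kg = 11,388 kg (under)
No window exceeds 22,200 kg.

No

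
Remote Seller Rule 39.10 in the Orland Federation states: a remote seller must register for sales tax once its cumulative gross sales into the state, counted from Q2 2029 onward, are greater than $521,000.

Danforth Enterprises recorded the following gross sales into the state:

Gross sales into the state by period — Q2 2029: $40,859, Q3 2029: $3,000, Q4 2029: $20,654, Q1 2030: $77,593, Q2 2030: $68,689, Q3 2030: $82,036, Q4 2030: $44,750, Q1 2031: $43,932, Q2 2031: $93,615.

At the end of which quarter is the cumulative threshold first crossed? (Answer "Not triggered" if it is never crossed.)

Through Q2 2029: $40,859
Through Q3 2029: $43,859
Through Q4 2029: $64,513
Through Q1 2030: $142,106
Through Q2 2030: $210,795
Through Q3 2030: $292,831
Through Q4 2030: $337,581
Through Q1 2031: $381,513
Through Q2 2031: $475,128
Final cumulative total $475,128 ≤ $521,000; the threshold is never exceeded.

Not triggered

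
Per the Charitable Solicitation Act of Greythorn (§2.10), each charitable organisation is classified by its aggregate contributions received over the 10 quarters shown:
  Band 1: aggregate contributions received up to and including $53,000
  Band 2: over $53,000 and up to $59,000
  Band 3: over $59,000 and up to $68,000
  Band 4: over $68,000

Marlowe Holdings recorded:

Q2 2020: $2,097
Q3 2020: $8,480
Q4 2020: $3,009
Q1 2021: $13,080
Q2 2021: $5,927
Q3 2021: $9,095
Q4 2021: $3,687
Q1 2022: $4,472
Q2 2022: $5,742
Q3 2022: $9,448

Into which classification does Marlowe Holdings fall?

Aggregate contributions received: $2,097 + $8,480 + $3,009 + $13,080 + $5,927 + $9,095 + $3,687 + $4,472 + $5,742 + $9,448 = $65,037.
$59,000 < $65,037 ≤ $68,000, so Band 3 applies.

Band 3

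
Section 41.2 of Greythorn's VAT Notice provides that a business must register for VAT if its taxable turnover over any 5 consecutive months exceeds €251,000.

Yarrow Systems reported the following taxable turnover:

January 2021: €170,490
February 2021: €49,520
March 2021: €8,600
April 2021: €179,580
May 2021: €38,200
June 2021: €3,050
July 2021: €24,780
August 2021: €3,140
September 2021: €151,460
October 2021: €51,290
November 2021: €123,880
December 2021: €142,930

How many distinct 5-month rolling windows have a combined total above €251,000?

January 2021–May 2021: €170,490 + €49,520 + €8,600 + €179,580 + €38,200 = €446,390 (over)
February 2021–June 2021: €49,520 + €8,600 + €179,580 + €38,200 + €3,050 = €278,950 (over)
March 2021–July 2021: €8,600 + €179,580 + €38,200 + €3,050 + €24,780 = €254,210 (over)
April 2021–August 2021: €179,580 + €38,200 + €3,050 + €24,780 + €3,140 = €248,750 (under)
May 2021–September 2021: €38,200 + €3,050 + €24,780 + €3,140 + €151,460 = €220,630 (under)
June 2021–October 2021: €3,050 + €24,780 + €3,140 + €151,460 + €51,290 = €233,720 (under)
July 2021–November 2021: €24,780 + €3,140 + €151,460 + €51,290 + €123,880 = €354,550 (over)
August 2021–December 2021: €3,140 + €151,460 + €51,290 + €123,880 + €142,930 = €472,700 (over)
5 windows exceed the threshold.

5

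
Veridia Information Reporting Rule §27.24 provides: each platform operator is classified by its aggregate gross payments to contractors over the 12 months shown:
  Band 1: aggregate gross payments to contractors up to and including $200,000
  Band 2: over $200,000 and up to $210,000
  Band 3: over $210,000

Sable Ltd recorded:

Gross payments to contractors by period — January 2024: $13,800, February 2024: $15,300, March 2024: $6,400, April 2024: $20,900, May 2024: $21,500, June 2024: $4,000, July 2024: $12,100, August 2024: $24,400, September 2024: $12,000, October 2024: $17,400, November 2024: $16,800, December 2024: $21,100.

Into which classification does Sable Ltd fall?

Aggregate gross payments to contractors: $13,800 + $15,300 + $6,400 + $20,900 + $21,500 + $4,000 + $12,100 + $24,400 + $12,000 + $17,400 + $16,800 + $21,100 = $185,700.
$185,700 ≤ $200,000, so Band 1 applies.

Band 1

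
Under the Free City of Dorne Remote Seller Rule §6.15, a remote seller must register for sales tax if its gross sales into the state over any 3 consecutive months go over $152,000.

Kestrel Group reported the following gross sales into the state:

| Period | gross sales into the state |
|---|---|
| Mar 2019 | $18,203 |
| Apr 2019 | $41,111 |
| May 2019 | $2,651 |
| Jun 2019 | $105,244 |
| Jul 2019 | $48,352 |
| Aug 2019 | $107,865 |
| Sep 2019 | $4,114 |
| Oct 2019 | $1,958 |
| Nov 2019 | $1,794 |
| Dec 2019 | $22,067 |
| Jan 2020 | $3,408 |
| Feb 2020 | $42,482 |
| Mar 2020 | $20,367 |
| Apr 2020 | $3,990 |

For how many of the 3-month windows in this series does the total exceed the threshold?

Mar 2019–May 2019: $18,203 + $41,111 + $2,651 = $61,965 (under)
Apr 2019–Jun 2019: $41,111 + $2,651 + $105,244 = $149,006 (under)
May 2019–Jul 2019: $2,651 + $105,244 + $48,352 = $156,247 (over)
Jun 2019–Aug 2019: $105,244 + $48,352 + $107,865 = $261,461 (over)
Jul 2019–Sep 2019: $48,352 + $107,865 + $4,114 = $160,331 (over)
Aug 2019–Oct 2019: $107,865 + $4,114 + $1,958 = $113,937 (under)
Sep 2019–Nov 2019: $4,114 + $1,958 + $1,794 = $7,866 (under)
Oct 2019–Dec 2019: $1,958 + $1,794 + $22,067 = $25,819 (under)
Nov 2019–Jan 2020: $1,794 + $22,067 + $3,408 = $27,269 (under)
Dec 2019–Feb 2020: $22,067 + $3,408 + $42,482 = $67,957 (under)
Jan 2020–Mar 2020: $3,408 + $42,482 + $20,367 = $66,257 (under)
Feb 2020–Apr 2020: $42,482 + $20,367 + $3,990 = $66,839 (under)
3 windows exceed the threshold.

3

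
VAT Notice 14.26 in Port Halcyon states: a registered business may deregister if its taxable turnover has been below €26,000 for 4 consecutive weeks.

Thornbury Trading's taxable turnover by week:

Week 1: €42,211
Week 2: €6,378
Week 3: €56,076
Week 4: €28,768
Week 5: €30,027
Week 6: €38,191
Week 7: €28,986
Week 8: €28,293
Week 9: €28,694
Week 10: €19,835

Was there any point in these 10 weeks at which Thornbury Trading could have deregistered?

Weeks below €26,000: Week 2, Week 10.
Longest run of consecutive weeks below the threshold: 1.
1 < 4, so Thornbury Trading never became eligible.

No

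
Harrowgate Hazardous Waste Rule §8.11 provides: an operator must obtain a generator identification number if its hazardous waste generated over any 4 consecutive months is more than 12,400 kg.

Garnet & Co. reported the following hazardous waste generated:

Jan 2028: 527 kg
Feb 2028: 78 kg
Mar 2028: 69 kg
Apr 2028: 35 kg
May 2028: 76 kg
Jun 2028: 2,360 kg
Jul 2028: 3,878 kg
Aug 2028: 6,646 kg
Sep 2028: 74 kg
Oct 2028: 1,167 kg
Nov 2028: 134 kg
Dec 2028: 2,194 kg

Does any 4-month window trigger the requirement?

Yes

Jan 2028–Apr 2028: 527 kg + 78 kg + 69 kg + 35 kg = 709 kg (under)
Feb 2028–May 2028: 78 kg + 69 kg + 35 kg + 76 kg = 258 kg (under)
Mar 2028–Jun 2028: 69 kg + 35 kg + 76 kg + 2,360 kg = 2,540 kg (under)
Apr 2028–Jul 2028: 35 kg + 76 kg + 2,360 kg + 3,878 kg = 6,349 kg (under)
May 2028–Aug 2028: 76 kg + 2,360 kg + 3,878 kg + 6,646 kg = 12,960 kg (over)
Jun 2028–Sep 2028: 2,360 kg + 3,878 kg + 6,646 kg + 74 kg = 12,958 kg (over)
Jul 2028–Oct 2028: 3,878 kg + 6,646 kg + 74 kg + 1,167 kg = 11,765 kg (under)
Aug 2028–Nov 2028: 6,646 kg + 74 kg + 1,167 kg + 134 kg = 8,021 kg (under)
Sep 2028–Dec 2028: 74 kg + 1,167 kg + 134 kg + 2,194 kg = 3,569 kg (under)
At least one window exceeds 12,400 kg.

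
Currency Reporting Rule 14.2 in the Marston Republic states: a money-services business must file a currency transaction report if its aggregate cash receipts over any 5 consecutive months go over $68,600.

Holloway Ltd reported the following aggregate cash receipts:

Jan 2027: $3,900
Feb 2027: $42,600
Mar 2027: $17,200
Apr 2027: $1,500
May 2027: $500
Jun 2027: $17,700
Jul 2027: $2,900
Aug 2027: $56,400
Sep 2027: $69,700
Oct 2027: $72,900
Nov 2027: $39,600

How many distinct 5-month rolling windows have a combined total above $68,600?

Jan 2027–May 2027: $3,900 + $42,600 + $17,200 + $1,500 + $500 = $65,700 (under)
Feb 2027–Jun 2027: $42,600 + $17,200 + $1,500 + $500 + $17,700 = $79,500 (over)
Mar 2027–Jul 2027: $17,200 + $1,500 + $500 + $17,700 + $2,900 = $39,800 (under)
Apr 2027–Aug 2027: $1,500 + $500 + $17,700 + $2,900 + $56,400 = $79,000 (over)
May 2027–Sep 2027: $500 + $17,700 + $2,900 + $56,400 + $69,700 = $147,200 (over)
Jun 2027–Oct 2027: $17,700 + $2,900 + $56,400 + $69,700 + $72,900 = $219,600 (over)
Jul 2027–Nov 2027: $2,900 + $56,400 + $69,700 + $72,900 + $39,600 = $241,500 (over)
5 windows exceed the threshold.

5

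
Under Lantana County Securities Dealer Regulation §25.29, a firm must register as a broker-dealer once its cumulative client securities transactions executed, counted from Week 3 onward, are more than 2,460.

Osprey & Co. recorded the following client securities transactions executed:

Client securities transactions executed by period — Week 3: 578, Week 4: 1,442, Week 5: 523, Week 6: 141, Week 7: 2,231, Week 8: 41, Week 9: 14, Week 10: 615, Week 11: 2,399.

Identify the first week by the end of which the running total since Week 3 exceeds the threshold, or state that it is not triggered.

Through Week 3: 578
Through Week 4: 2,020
Through Week 5: 2,543 ← exceeds threshold

Week 5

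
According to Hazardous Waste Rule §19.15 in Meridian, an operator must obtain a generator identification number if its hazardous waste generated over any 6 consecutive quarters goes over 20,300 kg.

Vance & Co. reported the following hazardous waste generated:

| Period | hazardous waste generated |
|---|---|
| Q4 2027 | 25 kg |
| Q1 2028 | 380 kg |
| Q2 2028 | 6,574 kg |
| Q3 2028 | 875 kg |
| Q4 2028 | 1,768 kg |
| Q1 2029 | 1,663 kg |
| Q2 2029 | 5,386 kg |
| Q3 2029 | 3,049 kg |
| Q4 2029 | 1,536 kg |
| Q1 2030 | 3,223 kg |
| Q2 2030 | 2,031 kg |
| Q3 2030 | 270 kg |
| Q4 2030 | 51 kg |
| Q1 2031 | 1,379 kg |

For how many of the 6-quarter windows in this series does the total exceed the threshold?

Q4 2027–Q1 2029: 25 kg + 380 kg + 6,574 kg + 875 kg + 1,768 kg + 1,663 kg = 11,285 kg (under)
Q1 2028–Q2 2029: 380 kg + 6,574 kg + 875 kg + 1,768 kg + 1,663 kg + 5,386 kg = 16,646 kg (under)
Q2 2028–Q3 2029: 6,574 kg + 875 kg + 1,768 kg + 1,663 kg + 5,386 kg + 3,049 kg = 19,315 kg (under)
Q3 2028–Q4 2029: 875 kg + 1,768 kg + 1,663 kg + 5,386 kg + 3,049 kg + 1,536 kg = 14,277 kg (under)
Q4 2028–Q1 2030: 1,768 kg + 1,663 kg + 5,386 kg + 3,049 kg + 1,536 kg + 3,223 kg = 16,625 kg (under)
Q1 2029–Q2 2030: 1,663 kg + 5,386 kg + 3,049 kg + 1,536 kg + 3,223 kg + 2,031 kg = 16,888 kg (under)
Q2 2029–Q3 2030: 5,386 kg + 3,049 kg + 1,536 kg + 3,223 kg + 2,031 kg + 270 kg = 15,495 kg (under)
Q3 2029–Q4 2030: 3,049 kg + 1,536 kg + 3,223 kg + 2,031 kg + 270 kg + 51 kg = 10,160 kg (under)
Q4 2029–Q1 2031: 1,536 kg + 3,223 kg + 2,031 kg + 270 kg + 51 kg + 1,379 kg = 8,490 kg (under)
0 windows exceed the threshold.

0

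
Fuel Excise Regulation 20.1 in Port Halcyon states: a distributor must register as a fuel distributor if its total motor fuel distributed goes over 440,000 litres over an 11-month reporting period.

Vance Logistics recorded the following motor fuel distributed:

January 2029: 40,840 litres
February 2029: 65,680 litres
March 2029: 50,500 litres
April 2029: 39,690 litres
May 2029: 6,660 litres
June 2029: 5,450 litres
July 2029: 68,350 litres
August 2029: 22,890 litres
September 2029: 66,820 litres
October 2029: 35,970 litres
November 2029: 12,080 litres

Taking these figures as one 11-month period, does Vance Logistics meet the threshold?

Total motor fuel distributed: 40,840 litres + 65,680 litres + 50,500 litres + 39,690 litres + 6,660 litres + 5,450 litres + 68,350 litres + 22,890 litres + 66,820 litres + 35,970 litres + 12,080 litres = 414,930 litres.
414,930 litres ≤ 440,000 litres, so the threshold is not exceeded.

No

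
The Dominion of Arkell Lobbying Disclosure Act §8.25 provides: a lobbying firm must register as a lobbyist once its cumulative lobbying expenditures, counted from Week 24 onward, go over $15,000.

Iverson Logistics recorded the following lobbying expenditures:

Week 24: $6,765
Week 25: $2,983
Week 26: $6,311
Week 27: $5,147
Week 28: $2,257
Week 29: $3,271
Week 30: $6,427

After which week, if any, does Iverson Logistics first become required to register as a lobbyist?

Through Week 24: $6,765
Through Week 25: $9,748
Through Week 26: $16,059 ← exceeds threshold

Week 26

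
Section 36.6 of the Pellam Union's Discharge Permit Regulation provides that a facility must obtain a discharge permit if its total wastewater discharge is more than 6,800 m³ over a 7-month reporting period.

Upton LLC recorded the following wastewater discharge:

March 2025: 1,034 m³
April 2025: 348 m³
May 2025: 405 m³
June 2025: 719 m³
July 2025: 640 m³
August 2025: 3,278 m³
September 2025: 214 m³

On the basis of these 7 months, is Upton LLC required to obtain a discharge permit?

Total wastewater discharge: 1,034 m³ + 348 m³ + 405 m³ + 719 m³ + 640 m³ + 3,278 m³ + 214 m³ = 6,638 m³.
6,638 m³ ≤ 6,800 m³, so the threshold is not exceeded.

No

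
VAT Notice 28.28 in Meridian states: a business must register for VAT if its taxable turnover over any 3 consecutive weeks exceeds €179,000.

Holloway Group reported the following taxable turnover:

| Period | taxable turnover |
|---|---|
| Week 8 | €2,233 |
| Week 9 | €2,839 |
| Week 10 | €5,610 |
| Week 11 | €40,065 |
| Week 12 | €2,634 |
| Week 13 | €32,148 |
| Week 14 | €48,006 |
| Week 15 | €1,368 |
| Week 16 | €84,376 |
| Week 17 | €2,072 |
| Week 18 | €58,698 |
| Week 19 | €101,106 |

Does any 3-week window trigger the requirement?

Week 8–Week 10: €2,233 + €2,839 + €5,610 = €10,682 (under)
Week 9–Week 11: €2,839 + €5,610 + €40,065 = €48,514 (under)
Week 10–Week 12: €5,610 + €40,065 + €2,634 = €48,309 (under)
Week 11–Week 13: €40,065 + €2,634 + €32,148 = €74,847 (under)
Week 12–Week 14: €2,634 + €32,148 + €48,006 = €82,788 (under)
Week 13–Week 15: €32,148 + €48,006 + €1,368 = €81,522 (under)
Week 14–Week 16: €48,006 + €1,368 + €84,376 = €133,750 (under)
Week 15–Week 17: €1,368 + €84,376 + €2,072 = €87,816 (under)
Week 16–Week 18: €84,376 + €2,072 + €58,698 = €145,146 (under)
Week 17–Week 19: €2,072 + €58,698 + €101,106 = €161,876 (under)
No window exceeds €179,000.

No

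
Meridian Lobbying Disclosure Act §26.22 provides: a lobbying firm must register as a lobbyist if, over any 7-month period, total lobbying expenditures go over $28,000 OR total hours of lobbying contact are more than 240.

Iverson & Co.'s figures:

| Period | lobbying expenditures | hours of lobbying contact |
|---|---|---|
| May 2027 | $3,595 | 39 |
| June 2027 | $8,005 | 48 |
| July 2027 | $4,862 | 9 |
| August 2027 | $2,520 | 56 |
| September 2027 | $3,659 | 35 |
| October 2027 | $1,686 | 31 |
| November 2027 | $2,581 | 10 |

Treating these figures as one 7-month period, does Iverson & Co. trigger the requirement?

No

Total lobbying expenditures: $3,595 + $8,005 + $4,862 + $2,520 + $3,659 + $1,686 + $2,581 = $26,908 (≤ $28,000).
Total hours of lobbying contact: 39 + 48 + 9 + 56 + 35 + 31 + 10 = 228 (≤ 240).
The test is 'or': neither threshold is exceeded.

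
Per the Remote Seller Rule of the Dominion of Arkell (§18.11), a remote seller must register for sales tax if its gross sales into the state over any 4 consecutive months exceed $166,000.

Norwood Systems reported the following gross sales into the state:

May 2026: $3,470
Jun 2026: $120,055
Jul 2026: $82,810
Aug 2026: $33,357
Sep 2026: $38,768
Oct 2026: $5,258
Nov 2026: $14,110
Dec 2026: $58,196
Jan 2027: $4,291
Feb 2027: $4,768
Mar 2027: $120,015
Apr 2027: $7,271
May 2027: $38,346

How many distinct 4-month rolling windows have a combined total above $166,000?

May 2026–Aug 2026: $3,470 + $120,055 + $82,810 + $33,357 = $239,692 (over)
Jun 2026–Sep 2026: $120,055 + $82,810 + $33,357 + $38,768 = $274,990 (over)
Jul 2026–Oct 2026: $82,810 + $33,357 + $38,768 + $5,258 = $160,193 (under)
Aug 2026–Nov 2026: $33,357 + $38,768 + $5,258 + $14,110 = $91,493 (under)
Sep 2026–Dec 2026: $38,768 + $5,258 + $14,110 + $58,196 = $116,332 (under)
Oct 2026–Jan 2027: $5,258 + $14,110 + $58,196 + $4,291 = $81,855 (under)
Nov 2026–Feb 2027: $14,110 + $58,196 + $4,291 + $4,768 = $81,365 (under)
Dec 2026–Mar 2027: $58,196 + $4,291 + $4,768 + $120,015 = $187,270 (over)
Jan 2027–Apr 2027: $4,291 + $4,768 + $120,015 + $7,271 = $136,345 (under)
Feb 2027–May 2027: $4,768 + $120,015 + $7,271 + $38,346 = $170,400 (over)
4 windows exceed the threshold.

4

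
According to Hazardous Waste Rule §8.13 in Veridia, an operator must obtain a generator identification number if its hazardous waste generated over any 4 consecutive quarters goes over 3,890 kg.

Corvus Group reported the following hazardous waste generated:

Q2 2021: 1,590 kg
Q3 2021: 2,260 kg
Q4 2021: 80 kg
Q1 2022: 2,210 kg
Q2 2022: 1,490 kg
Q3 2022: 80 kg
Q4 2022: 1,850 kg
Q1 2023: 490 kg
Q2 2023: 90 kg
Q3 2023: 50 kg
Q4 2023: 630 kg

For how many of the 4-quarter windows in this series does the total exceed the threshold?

Q2 2021–Q1 2022: 1,590 kg + 2,260 kg + 80 kg + 2,210 kg = 6,140 kg (over)
Q3 2021–Q2 2022: 2,260 kg + 80 kg + 2,210 kg + 1,490 kg = 6,040 kg (over)
Q4 2021–Q3 2022: 80 kg + 2,210 kg + 1,490 kg + 80 kg = 3,860 kg (under)
Q1 2022–Q4 2022: 2,210 kg + 1,490 kg + 80 kg + 1,850 kg = 5,630 kg (over)
Q2 2022–Q1 2023: 1,490 kg + 80 kg + 1,850 kg + 490 kg = 3,910 kg (over)
Q3 2022–Q2 2023: 80 kg + 1,850 kg + 490 kg + 90 kg = 2,510 kg (under)
Q4 2022–Q3 2023: 1,850 kg + 490 kg + 90 kg + 50 kg = 2,480 kg (under)
Q1 2023–Q4 2023: 490 kg + 90 kg + 50 kg + 630 kg = 1,260 kg (under)
4 windows exceed the threshold.

4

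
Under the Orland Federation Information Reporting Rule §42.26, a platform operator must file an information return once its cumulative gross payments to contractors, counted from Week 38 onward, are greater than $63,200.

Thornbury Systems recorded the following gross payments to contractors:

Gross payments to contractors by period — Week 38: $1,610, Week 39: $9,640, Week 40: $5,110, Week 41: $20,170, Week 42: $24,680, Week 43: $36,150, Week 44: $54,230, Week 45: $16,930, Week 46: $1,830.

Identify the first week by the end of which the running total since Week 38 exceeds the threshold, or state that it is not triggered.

Week 43

Through Week 38: $1,610
Through Week 39: $11,250
Through Week 40: $16,360
Through Week 41: $36,530
Through Week 42: $61,210
Through Week 43: $97,360 ← exceeds threshold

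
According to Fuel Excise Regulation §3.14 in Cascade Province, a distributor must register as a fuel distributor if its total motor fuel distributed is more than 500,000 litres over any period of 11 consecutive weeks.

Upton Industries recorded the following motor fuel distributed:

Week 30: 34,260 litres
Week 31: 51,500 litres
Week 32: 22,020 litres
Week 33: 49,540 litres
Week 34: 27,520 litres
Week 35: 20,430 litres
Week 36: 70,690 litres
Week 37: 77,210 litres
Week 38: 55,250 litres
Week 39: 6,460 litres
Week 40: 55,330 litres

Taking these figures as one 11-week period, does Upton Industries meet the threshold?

No

Total motor fuel distributed: 34,260 litres + 51,500 litres + 22,020 litres + 49,540 litres + 27,520 litres + 20,430 litres + 70,690 litres + 77,210 litres + 55,250 litres + 6,460 litres + 55,330 litres = 470,210 litres.
470,210 litres ≤ 500,000 litres, so the threshold is not exceeded.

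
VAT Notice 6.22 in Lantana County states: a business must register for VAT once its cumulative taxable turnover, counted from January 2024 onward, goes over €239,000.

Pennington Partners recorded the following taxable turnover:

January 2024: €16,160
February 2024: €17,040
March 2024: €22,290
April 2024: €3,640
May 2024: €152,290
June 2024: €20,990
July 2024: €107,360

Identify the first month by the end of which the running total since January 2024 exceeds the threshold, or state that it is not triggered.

July 2024

Through January 2024: €16,160
Through February 2024: €33,200
Through March 2024: €55,490
Through April 2024: €59,130
Through May 2024: €211,420
Through June 2024: €232,410
Through July 2024: €339,770 ← exceeds threshold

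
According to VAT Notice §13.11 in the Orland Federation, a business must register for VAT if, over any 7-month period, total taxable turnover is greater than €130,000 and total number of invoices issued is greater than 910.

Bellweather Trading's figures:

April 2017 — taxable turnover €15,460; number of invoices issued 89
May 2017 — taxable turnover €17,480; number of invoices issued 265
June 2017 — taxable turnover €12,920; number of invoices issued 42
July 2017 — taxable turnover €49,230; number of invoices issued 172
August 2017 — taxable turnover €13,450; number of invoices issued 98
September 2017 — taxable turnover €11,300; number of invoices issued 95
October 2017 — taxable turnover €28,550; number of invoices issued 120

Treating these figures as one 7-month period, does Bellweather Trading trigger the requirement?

No

Total taxable turnover: €15,460 + €17,480 + €12,920 + €49,230 + €13,450 + €11,300 + €28,550 = €148,390 (> €130,000).
Total number of invoices issued: 89 + 265 + 42 + 172 + 98 + 95 + 120 = 881 (≤ 910).
The test is 'and': the rule requires both, and at least one is not exceeded.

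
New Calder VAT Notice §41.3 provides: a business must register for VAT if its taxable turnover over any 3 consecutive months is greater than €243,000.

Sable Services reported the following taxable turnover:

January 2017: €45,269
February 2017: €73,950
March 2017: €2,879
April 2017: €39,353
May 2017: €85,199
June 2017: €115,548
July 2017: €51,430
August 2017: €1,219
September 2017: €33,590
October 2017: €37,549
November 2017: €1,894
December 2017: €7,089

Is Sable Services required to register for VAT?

Yes

January 2017–March 2017: €45,269 + €73,950 + €2,879 = €122,098 (under)
February 2017–April 2017: €73,950 + €2,879 + €39,353 = €116,182 (under)
March 2017–May 2017: €2,879 + €39,353 + €85,199 = €127,431 (under)
April 2017–June 2017: €39,353 + €85,199 + €115,548 = €240,100 (under)
May 2017–July 2017: €85,199 + €115,548 + €51,430 = €252,177 (over)
June 2017–August 2017: €115,548 + €51,430 + €1,219 = €168,197 (under)
July 2017–September 2017: €51,430 + €1,219 + €33,590 = €86,239 (under)
August 2017–October 2017: €1,219 + €33,590 + €37,549 = €72,358 (under)
September 2017–November 2017: €33,590 + €37,549 + €1,894 = €73,033 (under)
October 2017–December 2017: €37,549 + €1,894 + €7,089 = €46,532 (under)
At least one window exceeds €243,000.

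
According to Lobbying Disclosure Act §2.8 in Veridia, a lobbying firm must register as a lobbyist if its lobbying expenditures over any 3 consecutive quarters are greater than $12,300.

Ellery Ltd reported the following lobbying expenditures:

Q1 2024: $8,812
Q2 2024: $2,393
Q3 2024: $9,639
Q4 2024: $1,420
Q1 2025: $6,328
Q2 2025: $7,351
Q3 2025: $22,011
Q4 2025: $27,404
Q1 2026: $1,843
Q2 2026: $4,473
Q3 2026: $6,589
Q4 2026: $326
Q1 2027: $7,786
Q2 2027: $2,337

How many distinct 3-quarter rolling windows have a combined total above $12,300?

10

Q1 2024–Q3 2024: $8,812 + $2,393 + $9,639 = $20,844 (over)
Q2 2024–Q4 2024: $2,393 + $9,639 + $1,420 = $13,452 (over)
Q3 2024–Q1 2025: $9,639 + $1,420 + $6,328 = $17,387 (over)
Q4 2024–Q2 2025: $1,420 + $6,328 + $7,351 = $15,099 (over)
Q1 2025–Q3 2025: $6,328 + $7,351 + $22,011 = $35,690 (over)
Q2 2025–Q4 2025: $7,351 + $22,011 + $27,404 = $56,766 (over)
Q3 2025–Q1 2026: $22,011 + $27,404 + $1,843 = $51,258 (over)
Q4 2025–Q2 2026: $27,404 + $1,843 + $4,473 = $33,720 (over)
Q1 2026–Q3 2026: $1,843 + $4,473 + $6,589 = $12,905 (over)
Q2 2026–Q4 2026: $4,473 + $6,589 + $326 = $11,388 (under)
Q3 2026–Q1 2027: $6,589 + $326 + $7,786 = $14,701 (over)
Q4 2026–Q2 2027: $326 + $7,786 + $2,337 = $10,449 (under)
10 windows exceed the threshold.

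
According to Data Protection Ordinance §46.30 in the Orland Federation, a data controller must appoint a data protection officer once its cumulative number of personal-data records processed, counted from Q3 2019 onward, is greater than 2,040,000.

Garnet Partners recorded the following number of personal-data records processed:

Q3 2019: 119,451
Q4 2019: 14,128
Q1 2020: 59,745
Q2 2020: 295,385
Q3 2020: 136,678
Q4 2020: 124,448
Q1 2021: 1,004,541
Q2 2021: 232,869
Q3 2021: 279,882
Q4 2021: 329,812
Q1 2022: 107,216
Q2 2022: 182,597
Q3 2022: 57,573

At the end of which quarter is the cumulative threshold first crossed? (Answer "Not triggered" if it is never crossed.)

Through Q3 2019: 119,451
Through Q4 2019: 133,579
Through Q1 2020: 193,324
Through Q2 2020: 488,709
Through Q3 2020: 625,387
Through Q4 2020: 749,835
Through Q1 2021: 1,754,376
Through Q2 2021: 1,987,245
Through Q3 2021: 2,267,127 ← exceeds threshold

Q3 2021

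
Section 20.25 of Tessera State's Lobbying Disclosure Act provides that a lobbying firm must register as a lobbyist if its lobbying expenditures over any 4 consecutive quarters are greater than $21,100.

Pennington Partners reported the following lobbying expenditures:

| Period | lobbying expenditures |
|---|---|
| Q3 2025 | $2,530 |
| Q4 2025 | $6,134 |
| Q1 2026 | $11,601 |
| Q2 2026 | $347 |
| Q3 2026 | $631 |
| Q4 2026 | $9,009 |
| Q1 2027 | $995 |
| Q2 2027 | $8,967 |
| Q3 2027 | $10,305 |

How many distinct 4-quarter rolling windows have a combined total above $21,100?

2

Q3 2025–Q2 2026: $2,530 + $6,134 + $11,601 + $347 = $20,612 (under)
Q4 2025–Q3 2026: $6,134 + $11,601 + $347 + $631 = $18,713 (under)
Q1 2026–Q4 2026: $11,601 + $347 + $631 + $9,009 = $21,588 (over)
Q2 2026–Q1 2027: $347 + $631 + $9,009 + $995 = $10,982 (under)
Q3 2026–Q2 2027: $631 + $9,009 + $995 + $8,967 = $19,602 (under)
Q4 2026–Q3 2027: $9,009 + $995 + $8,967 + $10,305 = $29,276 (over)
2 windows exceed the threshold.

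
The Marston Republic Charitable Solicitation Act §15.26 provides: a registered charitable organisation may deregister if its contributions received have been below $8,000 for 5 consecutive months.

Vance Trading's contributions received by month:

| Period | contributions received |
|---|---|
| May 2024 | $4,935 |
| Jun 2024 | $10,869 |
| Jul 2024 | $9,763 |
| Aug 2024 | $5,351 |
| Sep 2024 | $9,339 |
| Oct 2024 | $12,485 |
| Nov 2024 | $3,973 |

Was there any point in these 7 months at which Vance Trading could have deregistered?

No

Months below $8,000: May 2024, Aug 2024, Nov 2024.
Longest run of consecutive months below the threshold: 1.
1 < 5, so Vance Trading never became eligible.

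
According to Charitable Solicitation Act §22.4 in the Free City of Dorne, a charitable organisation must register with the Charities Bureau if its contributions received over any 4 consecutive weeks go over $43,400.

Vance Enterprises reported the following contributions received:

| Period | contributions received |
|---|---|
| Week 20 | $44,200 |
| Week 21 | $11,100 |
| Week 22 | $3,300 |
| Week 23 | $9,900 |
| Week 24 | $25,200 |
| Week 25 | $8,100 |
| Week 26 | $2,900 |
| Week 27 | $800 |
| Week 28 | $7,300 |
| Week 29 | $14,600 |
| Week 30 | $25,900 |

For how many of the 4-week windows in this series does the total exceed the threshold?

5

Week 20–Week 23: $44,200 + $11,100 + $3,300 + $9,900 = $68,500 (over)
Week 21–Week 24: $11,100 + $3,300 + $9,900 + $25,200 = $49,500 (over)
Week 22–Week 25: $3,300 + $9,900 + $25,200 + $8,100 = $46,500 (over)
Week 23–Week 26: $9,900 + $25,200 + $8,100 + $2,900 = $46,100 (over)
Week 24–Week 27: $25,200 + $8,100 + $2,900 + $800 = $37,000 (under)
Week 25–Week 28: $8,100 + $2,900 + $800 + $7,300 = $19,100 (under)
Week 26–Week 29: $2,900 + $800 + $7,300 + $14,600 = $25,600 (under)
Week 27–Week 30: $800 + $7,300 + $14,600 + $25,900 = $48,600 (over)
5 windows exceed the threshold.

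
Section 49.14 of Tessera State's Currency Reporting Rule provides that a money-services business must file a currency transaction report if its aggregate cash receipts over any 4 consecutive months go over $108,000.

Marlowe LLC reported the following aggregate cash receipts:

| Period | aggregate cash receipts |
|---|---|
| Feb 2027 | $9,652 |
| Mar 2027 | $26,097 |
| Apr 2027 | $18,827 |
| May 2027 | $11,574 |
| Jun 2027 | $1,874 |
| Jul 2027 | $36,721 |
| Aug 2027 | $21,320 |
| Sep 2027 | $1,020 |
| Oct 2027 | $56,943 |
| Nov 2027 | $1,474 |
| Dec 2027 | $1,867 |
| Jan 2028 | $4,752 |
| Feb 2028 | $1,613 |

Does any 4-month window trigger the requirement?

Feb 2027–May 2027: $9,652 + $26,097 + $18,827 + $11,574 = $66,150 (under)
Mar 2027–Jun 2027: $26,097 + $18,827 + $11,574 + $1,874 = $58,372 (under)
Apr 2027–Jul 2027: $18,827 + $11,574 + $1,874 + $36,721 = $68,996 (under)
May 2027–Aug 2027: $11,574 + $1,874 + $36,721 + $21,320 = $71,489 (under)
Jun 2027–Sep 2027: $1,874 + $36,721 + $21,320 + $1,020 = $60,935 (under)
Jul 2027–Oct 2027: $36,721 + $21,320 + $1,020 + $56,943 = $116,004 (over)
Aug 2027–Nov 2027: $21,320 + $1,020 + $56,943 + $1,474 = $80,757 (under)
Sep 2027–Dec 2027: $1,020 + $56,943 + $1,474 + $1,867 = $61,304 (under)
Oct 2027–Jan 2028: $56,943 + $1,474 + $1,867 + $4,752 = $65,036 (under)
Nov 2027–Feb 2028: $1,474 + $1,867 + $4,752 + $1,613 = $9,706 (under)
At least one window exceeds $108,000.

Yes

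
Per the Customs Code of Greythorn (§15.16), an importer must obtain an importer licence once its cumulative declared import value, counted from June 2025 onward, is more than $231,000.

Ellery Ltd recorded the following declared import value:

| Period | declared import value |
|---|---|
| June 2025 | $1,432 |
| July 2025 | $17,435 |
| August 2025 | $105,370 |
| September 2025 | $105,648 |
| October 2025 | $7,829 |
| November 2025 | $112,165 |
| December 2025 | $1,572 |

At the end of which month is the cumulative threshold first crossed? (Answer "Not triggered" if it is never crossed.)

Through June 2025: $1,432
Through July 2025: $18,867
Through August 2025: $124,237
Through September 2025: $229,885
Through October 2025: $237,714 ← exceeds threshold

October 2025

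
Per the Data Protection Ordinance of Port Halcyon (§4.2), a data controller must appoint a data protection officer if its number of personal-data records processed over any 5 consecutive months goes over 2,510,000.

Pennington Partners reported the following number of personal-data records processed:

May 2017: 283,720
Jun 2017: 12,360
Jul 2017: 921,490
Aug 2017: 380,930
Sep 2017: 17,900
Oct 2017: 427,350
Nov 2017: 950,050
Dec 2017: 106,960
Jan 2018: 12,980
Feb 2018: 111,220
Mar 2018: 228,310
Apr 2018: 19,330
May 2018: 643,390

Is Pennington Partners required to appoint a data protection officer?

Yes

May 2017–Sep 2017: 283,720 + 12,360 + 921,490 + 380,930 + 17,900 = 1,616,400 (under)
Jun 2017–Oct 2017: 12,360 + 921,490 + 380,930 + 17,900 + 427,350 = 1,760,030 (under)
Jul 2017–Nov 2017: 921,490 + 380,930 + 17,900 + 427,350 + 950,050 = 2,697,720 (over)
Aug 2017–Dec 2017: 380,930 + 17,900 + 427,350 + 950,050 + 106,960 = 1,883,190 (under)
Sep 2017–Jan 2018: 17,900 + 427,350 + 950,050 + 106,960 + 12,980 = 1,515,240 (under)
Oct 2017–Feb 2018: 427,350 + 950,050 + 106,960 + 12,980 + 111,220 = 1,608,560 (under)
Nov 2017–Mar 2018: 950,050 + 106,960 + 12,980 + 111,220 + 228,310 = 1,409,520 (under)
Dec 2017–Apr 2018: 106,960 + 12,980 + 111,220 + 228,310 + 19,330 = 478,800 (under)
Jan 2018–May 2018: 12,980 + 111,220 + 228,310 + 19,330 + 643,390 = 1,015,230 (under)
At least one window exceeds 2,510,000.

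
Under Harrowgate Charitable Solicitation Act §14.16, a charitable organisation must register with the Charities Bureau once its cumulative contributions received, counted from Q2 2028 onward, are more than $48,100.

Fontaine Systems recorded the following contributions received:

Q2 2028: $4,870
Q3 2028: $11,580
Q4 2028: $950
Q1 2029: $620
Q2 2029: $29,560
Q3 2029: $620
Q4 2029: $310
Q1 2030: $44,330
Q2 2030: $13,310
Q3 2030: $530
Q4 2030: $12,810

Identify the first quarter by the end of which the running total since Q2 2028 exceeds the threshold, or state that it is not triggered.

Q3 2029

Through Q2 2028: $4,870
Through Q3 2028: $16,450
Through Q4 2028: $17,400
Through Q1 2029: $18,020
Through Q2 2029: $47,580
Through Q3 2029: $48,200 ← exceeds threshold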